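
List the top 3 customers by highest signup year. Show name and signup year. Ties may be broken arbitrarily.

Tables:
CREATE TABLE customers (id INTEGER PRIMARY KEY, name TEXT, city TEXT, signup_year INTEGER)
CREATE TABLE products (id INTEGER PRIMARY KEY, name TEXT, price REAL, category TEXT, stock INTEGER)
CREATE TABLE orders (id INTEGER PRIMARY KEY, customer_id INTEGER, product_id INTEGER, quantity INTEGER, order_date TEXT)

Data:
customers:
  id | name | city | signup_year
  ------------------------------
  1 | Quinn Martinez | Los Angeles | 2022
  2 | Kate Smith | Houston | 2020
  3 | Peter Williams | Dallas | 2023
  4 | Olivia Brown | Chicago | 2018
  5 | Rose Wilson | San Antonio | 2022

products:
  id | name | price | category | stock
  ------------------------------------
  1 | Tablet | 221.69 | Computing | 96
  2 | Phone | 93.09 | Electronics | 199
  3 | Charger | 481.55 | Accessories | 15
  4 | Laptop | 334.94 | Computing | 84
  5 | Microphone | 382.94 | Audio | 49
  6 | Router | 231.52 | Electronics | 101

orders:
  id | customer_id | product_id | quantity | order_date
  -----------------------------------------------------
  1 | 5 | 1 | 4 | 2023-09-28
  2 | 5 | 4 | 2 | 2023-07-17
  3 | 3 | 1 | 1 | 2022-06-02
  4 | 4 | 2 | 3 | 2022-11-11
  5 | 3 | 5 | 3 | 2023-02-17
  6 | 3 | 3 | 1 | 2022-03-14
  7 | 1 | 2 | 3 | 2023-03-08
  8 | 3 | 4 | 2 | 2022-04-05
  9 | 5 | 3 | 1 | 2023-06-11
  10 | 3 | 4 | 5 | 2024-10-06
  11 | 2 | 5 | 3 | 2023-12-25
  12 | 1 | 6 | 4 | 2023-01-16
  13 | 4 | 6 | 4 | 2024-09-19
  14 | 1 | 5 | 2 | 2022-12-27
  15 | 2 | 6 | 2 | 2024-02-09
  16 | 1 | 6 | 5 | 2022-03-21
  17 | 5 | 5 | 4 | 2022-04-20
SELECT name, signup_year FROM customers ORDER BY signup_year DESC LIMIT 3

Execution result:
name | signup_year
Peter Williams | 2023
Quinn Martinez | 2022
Rose Wilson | 2022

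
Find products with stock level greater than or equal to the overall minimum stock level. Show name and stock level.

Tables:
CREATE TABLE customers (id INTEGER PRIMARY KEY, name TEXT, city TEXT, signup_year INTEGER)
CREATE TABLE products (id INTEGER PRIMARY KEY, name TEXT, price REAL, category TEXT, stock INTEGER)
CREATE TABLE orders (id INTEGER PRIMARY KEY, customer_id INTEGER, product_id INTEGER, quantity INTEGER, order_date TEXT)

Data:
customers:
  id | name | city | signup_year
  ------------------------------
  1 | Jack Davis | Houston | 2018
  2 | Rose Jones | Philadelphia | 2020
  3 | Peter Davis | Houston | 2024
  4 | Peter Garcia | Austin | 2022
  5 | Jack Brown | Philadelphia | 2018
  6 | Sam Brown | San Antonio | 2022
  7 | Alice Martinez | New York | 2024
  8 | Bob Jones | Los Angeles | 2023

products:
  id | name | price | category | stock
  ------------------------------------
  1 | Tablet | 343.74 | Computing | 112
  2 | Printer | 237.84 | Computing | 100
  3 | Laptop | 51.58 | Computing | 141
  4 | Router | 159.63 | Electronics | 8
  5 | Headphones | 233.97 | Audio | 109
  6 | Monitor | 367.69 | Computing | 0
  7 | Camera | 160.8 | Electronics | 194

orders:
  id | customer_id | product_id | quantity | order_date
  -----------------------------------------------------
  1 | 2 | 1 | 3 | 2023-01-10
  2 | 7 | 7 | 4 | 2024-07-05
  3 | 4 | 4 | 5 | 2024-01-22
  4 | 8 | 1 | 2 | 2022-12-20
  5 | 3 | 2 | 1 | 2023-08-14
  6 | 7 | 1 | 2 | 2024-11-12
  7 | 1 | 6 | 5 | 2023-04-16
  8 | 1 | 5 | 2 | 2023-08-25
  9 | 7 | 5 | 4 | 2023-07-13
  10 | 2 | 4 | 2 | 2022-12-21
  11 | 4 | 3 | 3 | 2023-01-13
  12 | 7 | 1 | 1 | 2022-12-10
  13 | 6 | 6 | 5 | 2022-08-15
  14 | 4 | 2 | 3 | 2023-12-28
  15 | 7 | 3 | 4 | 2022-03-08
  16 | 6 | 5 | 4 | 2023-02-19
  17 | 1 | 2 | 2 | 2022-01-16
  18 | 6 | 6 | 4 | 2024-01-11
SELECT name, stock FROM products WHERE stock >= (SELECT MIN(stock) FROM products)

Execution result:
name | stock
Tablet | 112
Printer | 100
Laptop | 141
Router | 8
Headphones | 109
Monitor | 0
Camera | 194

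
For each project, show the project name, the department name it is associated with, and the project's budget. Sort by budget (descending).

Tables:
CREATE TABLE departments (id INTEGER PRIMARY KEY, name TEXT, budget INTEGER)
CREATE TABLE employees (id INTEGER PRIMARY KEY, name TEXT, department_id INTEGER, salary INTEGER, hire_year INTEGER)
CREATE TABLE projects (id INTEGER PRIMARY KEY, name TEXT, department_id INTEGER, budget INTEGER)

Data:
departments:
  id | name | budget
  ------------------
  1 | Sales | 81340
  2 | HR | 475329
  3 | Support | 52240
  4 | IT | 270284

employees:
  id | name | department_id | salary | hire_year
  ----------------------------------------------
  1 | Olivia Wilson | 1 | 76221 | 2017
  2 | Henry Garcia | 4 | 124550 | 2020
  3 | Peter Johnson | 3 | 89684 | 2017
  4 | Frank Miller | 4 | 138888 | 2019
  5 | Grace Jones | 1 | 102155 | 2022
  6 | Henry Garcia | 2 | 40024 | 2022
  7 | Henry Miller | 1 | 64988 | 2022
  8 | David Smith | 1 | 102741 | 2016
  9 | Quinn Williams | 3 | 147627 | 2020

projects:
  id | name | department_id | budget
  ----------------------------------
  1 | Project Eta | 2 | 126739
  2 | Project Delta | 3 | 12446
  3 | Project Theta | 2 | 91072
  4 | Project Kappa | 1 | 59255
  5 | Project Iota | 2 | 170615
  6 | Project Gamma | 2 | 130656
SELECT c.name, p.name AS department, c.budget FROM projects c JOIN departments p ON c.department_id = p.id ORDER BY c.budget DESC

Execution result:
name | department | budget
Project Iota | HR | 170615
Project Gamma | HR | 130656
Project Eta | HR | 126739
Project Theta | HR | 91072
Project Kappa | Sales | 59255
Project Delta | Support | 12446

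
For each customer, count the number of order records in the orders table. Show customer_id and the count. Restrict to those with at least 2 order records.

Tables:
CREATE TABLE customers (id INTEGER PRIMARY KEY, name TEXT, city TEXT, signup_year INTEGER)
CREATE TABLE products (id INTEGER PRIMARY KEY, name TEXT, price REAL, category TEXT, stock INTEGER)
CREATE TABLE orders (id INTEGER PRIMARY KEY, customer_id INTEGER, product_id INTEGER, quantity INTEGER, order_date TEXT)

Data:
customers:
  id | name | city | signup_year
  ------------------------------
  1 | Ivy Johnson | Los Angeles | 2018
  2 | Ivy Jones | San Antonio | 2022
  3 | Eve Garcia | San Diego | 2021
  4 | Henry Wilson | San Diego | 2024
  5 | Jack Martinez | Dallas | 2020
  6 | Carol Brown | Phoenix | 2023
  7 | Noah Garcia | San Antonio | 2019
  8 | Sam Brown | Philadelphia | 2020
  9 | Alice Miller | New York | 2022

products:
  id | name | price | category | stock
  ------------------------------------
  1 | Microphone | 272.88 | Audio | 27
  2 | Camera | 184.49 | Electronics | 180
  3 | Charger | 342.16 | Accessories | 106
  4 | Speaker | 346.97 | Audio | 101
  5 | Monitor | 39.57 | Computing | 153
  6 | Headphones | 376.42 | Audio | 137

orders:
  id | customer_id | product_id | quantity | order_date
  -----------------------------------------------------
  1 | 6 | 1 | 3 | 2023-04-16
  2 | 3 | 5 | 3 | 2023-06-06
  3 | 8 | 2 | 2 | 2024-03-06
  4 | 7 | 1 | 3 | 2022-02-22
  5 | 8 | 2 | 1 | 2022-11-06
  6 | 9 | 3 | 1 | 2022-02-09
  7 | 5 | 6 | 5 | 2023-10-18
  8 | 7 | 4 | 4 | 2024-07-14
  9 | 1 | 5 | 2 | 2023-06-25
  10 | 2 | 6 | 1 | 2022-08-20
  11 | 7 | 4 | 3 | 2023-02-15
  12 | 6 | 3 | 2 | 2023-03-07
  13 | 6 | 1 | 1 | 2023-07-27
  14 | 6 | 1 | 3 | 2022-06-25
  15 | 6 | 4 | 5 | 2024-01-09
SELECT customer_id, COUNT(*) AS order_count FROM orders GROUP BY customer_id HAVING COUNT(*) >= 2

Execution result:
customer_id | order_count
6 | 5
7 | 3
8 | 2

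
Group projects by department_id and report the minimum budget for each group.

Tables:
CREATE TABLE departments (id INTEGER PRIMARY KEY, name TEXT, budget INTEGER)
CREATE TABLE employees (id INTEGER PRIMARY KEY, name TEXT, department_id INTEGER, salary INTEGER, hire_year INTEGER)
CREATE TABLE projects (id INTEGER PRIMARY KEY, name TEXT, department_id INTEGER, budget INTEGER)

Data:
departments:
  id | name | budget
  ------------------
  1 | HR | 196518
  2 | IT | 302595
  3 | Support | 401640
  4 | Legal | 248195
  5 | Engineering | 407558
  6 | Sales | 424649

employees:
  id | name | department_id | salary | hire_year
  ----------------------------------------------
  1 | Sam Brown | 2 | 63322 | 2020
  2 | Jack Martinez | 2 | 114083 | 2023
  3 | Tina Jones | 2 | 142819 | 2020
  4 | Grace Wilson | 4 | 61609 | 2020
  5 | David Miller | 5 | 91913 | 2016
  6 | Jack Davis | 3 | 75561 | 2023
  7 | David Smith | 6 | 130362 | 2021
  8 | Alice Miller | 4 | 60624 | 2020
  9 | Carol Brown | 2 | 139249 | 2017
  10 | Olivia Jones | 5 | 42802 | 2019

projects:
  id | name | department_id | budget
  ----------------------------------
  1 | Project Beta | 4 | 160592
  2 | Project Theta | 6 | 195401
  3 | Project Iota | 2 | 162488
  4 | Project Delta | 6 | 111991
SELECT department_id, MIN(budget) AS min_budget FROM projects GROUP BY department_id

Execution result:
department_id | min_budget
2 | 162488
4 | 160592
6 | 111991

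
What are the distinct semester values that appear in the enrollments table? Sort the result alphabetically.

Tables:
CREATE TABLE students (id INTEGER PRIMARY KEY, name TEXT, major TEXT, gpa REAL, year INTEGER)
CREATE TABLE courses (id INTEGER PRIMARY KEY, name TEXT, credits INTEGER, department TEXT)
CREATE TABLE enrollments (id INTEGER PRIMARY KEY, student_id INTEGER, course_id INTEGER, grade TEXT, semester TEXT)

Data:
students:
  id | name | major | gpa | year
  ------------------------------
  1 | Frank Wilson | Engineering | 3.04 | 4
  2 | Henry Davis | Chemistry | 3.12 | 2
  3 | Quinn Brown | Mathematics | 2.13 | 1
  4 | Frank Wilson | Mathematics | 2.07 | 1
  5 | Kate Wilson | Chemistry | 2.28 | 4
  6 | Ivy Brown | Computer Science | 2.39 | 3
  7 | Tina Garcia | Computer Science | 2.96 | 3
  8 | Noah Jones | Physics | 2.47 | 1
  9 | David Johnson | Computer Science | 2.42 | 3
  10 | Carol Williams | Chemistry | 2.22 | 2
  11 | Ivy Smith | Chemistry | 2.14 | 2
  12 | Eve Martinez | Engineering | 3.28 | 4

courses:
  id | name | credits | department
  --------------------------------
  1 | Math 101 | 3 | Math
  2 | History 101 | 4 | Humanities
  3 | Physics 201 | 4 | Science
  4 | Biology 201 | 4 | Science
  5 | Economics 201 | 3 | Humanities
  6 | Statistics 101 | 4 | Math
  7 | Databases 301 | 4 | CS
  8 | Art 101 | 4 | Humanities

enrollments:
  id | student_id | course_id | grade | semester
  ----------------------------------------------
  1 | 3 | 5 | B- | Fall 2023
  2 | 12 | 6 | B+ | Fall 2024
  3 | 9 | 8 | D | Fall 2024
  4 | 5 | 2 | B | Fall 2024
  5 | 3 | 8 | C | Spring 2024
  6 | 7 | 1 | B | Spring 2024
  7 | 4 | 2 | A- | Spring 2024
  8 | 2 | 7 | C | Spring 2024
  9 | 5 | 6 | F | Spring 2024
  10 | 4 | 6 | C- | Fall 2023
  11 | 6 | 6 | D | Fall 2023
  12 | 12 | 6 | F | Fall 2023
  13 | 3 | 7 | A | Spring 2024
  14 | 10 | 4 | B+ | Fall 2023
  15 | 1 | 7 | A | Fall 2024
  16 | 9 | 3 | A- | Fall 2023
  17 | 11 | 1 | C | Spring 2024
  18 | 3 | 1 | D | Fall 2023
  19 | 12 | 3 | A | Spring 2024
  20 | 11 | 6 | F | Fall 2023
SELECT DISTINCT semester FROM enrollments ORDER BY semester

Execution result:
semester
Fall 2023
Fall 2024
Spring 2024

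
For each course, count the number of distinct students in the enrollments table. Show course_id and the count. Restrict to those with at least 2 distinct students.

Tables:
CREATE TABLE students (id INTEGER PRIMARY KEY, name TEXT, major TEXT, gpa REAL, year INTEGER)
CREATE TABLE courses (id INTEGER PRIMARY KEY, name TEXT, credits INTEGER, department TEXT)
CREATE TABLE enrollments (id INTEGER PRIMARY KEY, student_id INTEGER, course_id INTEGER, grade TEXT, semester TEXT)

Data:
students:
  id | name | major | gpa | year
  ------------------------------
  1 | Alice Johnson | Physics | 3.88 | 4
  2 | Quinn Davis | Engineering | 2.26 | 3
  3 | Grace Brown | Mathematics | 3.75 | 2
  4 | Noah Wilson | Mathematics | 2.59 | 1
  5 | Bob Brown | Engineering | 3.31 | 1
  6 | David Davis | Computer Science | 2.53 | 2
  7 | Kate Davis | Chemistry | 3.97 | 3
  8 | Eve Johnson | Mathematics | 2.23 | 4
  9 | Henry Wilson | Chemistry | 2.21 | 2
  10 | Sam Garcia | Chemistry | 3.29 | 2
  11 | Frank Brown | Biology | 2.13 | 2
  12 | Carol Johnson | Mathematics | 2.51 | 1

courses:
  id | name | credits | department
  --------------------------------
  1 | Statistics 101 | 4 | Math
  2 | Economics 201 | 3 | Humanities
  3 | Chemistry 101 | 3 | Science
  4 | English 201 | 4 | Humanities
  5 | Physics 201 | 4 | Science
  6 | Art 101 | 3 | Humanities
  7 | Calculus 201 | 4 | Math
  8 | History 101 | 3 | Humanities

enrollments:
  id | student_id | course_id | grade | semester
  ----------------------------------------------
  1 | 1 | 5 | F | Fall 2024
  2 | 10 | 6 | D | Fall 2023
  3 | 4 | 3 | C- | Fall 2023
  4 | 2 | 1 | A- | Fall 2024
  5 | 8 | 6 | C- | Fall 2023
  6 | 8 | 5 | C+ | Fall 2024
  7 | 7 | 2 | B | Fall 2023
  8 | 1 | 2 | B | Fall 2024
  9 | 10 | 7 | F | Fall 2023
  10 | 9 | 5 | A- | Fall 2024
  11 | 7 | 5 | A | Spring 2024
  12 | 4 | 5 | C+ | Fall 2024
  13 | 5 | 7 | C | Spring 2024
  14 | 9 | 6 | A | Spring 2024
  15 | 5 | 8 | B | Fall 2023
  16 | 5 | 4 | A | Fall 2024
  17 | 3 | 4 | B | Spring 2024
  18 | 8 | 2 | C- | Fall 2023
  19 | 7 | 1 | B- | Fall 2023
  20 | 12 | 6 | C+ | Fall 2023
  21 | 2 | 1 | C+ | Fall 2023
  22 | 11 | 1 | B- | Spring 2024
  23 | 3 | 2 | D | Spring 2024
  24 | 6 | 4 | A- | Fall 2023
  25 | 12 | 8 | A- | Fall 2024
SELECT course_id, COUNT(DISTINCT student_id) AS distinct_student_count FROM enrollments GROUP BY course_id HAVING COUNT(DISTINCT student_id) >= 2

Execution result:
course_id | distinct_student_count
1 | 3
2 | 4
4 | 3
5 | 5
6 | 4
7 | 2
8 | 2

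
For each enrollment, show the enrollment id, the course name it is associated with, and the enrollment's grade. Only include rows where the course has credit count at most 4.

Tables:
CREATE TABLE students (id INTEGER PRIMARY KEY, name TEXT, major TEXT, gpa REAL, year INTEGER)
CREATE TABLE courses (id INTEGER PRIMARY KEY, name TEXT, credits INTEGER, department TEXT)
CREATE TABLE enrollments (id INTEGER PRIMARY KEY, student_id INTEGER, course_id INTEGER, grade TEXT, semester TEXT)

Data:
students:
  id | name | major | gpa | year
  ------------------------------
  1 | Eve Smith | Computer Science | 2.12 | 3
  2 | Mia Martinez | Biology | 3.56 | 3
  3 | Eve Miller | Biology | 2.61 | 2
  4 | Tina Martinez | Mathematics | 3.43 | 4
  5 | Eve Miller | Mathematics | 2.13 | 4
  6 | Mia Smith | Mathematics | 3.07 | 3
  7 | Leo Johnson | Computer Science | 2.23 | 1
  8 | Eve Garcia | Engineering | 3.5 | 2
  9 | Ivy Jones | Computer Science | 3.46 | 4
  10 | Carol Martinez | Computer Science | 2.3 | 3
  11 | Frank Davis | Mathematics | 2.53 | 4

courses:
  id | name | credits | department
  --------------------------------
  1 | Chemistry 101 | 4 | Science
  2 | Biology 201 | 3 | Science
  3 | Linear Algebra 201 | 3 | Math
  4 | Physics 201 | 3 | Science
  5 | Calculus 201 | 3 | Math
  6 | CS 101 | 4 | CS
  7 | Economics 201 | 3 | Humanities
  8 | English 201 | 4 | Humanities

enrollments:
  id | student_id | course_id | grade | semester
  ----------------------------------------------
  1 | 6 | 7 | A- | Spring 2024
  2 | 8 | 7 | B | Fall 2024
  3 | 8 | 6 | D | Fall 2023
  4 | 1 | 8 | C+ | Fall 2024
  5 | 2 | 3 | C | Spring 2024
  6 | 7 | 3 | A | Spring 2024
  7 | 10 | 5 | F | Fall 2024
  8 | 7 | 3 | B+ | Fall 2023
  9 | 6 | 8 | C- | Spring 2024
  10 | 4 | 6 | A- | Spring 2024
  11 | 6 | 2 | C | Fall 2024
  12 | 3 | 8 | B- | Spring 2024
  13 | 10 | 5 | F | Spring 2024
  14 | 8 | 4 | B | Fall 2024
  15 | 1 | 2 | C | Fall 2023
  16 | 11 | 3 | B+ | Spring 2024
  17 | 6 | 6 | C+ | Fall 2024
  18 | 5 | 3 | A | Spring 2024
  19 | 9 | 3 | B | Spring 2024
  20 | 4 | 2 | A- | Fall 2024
SELECT c.id, p.name AS course, c.grade FROM enrollments c JOIN courses p ON c.course_id = p.id WHERE p.credits <= 4

Execution result:
id | course | grade
1 | Economics 201 | A-
2 | Economics 201 | B
3 | CS 101 | D
4 | English 201 | C+
5 | Linear Algebra 201 | C
6 | Linear Algebra 201 | A
7 | Calculus 201 | F
8 | Linear Algebra 201 | B+
9 | English 201 | C-
10 | CS 101 | A-
11 | Biology 201 | C
12 | English 201 | B-
13 | Calculus 201 | F
14 | Physics 201 | B
15 | Biology 201 | C
16 | Linear Algebra 201 | B+
17 | CS 101 | C+
18 | Linear Algebra 201 | A
19 | Linear Algebra 201 | B
20 | Biology 201 | A-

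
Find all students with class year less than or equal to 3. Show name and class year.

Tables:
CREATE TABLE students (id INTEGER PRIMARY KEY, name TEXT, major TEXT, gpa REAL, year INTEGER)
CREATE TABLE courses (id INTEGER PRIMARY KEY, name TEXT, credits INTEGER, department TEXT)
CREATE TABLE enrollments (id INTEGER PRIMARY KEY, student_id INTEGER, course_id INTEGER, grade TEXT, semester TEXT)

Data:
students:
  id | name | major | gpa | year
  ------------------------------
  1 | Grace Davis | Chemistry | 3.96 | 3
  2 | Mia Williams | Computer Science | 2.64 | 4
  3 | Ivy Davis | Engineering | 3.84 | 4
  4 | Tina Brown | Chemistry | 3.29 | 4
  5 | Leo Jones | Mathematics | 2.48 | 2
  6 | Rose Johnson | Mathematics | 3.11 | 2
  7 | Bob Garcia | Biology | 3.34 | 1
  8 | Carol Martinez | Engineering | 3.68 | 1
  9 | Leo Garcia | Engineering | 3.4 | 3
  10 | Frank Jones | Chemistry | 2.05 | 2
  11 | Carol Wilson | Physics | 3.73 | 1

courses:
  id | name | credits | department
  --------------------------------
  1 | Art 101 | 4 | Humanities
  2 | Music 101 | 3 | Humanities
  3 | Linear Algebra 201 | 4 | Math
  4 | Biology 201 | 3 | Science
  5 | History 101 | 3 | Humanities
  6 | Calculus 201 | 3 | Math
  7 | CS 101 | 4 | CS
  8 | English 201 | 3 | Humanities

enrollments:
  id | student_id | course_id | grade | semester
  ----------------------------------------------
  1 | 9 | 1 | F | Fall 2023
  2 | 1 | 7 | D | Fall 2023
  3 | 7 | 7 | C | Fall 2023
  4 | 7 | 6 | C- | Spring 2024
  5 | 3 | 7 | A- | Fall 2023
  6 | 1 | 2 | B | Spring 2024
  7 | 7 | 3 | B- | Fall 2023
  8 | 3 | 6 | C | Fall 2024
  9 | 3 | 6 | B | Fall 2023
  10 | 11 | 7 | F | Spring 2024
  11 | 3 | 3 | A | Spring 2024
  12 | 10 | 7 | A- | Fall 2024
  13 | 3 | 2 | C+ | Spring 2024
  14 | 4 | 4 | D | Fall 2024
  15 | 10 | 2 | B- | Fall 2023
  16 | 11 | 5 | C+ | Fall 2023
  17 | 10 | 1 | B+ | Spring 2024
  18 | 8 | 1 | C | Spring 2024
SELECT name, year FROM students WHERE year <= 3

Execution result:
name | year
Grace Davis | 3
Leo Jones | 2
Rose Johnson | 2
Bob Garcia | 1
Carol Martinez | 1
Leo Garcia | 3
Frank Jones | 2
Carol Wilson | 1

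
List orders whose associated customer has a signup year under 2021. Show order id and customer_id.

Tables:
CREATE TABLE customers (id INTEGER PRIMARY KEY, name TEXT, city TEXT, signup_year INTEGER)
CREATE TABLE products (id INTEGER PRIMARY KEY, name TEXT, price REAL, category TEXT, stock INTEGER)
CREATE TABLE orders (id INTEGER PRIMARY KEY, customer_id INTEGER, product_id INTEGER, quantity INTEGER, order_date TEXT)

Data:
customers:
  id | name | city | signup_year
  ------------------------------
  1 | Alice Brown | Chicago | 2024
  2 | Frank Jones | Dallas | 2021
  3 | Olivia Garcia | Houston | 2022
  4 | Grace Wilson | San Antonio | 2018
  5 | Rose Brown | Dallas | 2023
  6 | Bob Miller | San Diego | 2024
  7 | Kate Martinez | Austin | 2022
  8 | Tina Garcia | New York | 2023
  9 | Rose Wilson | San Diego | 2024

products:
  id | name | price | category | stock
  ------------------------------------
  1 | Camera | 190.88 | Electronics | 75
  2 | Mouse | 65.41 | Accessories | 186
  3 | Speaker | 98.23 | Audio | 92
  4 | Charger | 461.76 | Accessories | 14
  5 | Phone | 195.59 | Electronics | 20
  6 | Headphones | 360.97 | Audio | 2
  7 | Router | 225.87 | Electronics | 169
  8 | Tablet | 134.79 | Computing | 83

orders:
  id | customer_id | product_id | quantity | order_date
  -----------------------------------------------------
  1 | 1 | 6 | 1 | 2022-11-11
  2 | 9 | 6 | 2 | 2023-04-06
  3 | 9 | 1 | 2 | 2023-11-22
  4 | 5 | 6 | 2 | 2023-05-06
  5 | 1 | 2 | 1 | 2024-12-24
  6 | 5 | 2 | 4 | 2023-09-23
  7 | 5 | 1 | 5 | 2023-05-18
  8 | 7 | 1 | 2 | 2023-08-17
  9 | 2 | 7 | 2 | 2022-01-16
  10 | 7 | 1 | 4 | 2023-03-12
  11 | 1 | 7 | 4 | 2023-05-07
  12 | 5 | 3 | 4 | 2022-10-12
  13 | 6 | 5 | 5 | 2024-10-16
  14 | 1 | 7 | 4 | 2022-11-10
SELECT id, customer_id FROM orders WHERE customer_id IN (SELECT id FROM customers WHERE signup_year < 2021)

Execution result:
(no rows)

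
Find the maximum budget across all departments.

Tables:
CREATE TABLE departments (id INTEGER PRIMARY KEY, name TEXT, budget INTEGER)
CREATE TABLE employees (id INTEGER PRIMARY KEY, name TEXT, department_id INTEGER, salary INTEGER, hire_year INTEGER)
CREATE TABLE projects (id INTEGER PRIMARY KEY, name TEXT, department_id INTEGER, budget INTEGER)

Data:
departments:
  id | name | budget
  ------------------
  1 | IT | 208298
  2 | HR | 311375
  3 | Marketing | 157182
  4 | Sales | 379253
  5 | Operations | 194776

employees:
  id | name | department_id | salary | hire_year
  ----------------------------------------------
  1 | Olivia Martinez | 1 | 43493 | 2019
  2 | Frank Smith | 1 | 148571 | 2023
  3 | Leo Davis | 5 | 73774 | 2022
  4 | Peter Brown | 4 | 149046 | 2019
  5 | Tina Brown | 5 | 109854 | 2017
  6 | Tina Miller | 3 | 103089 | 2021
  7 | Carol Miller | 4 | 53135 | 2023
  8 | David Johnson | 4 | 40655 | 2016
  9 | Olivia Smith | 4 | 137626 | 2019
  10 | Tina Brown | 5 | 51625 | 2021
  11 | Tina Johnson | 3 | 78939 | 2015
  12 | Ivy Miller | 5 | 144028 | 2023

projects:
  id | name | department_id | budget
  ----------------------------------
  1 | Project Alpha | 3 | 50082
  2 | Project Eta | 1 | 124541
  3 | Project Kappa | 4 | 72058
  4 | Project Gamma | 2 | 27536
SELECT MAX(budget) FROM departments

Execution result:
379253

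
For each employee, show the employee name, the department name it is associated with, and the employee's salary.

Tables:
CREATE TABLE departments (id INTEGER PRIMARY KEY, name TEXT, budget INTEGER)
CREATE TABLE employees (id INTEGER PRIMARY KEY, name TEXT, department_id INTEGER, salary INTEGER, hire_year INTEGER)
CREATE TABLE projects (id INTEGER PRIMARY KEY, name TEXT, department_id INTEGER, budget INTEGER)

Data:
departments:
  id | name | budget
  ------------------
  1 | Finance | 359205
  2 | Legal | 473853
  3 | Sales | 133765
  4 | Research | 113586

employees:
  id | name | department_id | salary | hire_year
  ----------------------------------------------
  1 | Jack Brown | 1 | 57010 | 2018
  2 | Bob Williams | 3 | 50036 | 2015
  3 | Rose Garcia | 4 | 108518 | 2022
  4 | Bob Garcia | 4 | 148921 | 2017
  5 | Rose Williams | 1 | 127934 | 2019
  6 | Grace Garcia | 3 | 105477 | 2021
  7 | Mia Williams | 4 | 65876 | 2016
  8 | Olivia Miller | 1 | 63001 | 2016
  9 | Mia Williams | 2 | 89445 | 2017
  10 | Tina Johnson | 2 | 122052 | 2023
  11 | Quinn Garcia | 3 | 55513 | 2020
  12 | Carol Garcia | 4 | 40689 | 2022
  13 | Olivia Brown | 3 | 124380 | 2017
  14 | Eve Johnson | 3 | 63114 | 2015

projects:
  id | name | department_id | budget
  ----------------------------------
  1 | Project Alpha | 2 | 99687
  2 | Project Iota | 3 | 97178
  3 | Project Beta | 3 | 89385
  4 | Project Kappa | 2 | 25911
SELECT c.name, p.name AS department, c.salary FROM employees c JOIN departments p ON c.department_id = p.id

Execution result:
name | department | salary
Jack Brown | Finance | 57010
Bob Williams | Sales | 50036
Rose Garcia | Research | 108518
Bob Garcia | Research | 148921
Rose Williams | Finance | 127934
Grace Garcia | Sales | 105477
Mia Williams | Research | 65876
Olivia Miller | Finance | 63001
Mia Williams | Legal | 89445
Tina Johnson | Legal | 122052
Quinn Garcia | Sales | 55513
Carol Garcia | Research | 40689
Olivia Brown | Sales | 124380
Eve Johnson | Sales | 63114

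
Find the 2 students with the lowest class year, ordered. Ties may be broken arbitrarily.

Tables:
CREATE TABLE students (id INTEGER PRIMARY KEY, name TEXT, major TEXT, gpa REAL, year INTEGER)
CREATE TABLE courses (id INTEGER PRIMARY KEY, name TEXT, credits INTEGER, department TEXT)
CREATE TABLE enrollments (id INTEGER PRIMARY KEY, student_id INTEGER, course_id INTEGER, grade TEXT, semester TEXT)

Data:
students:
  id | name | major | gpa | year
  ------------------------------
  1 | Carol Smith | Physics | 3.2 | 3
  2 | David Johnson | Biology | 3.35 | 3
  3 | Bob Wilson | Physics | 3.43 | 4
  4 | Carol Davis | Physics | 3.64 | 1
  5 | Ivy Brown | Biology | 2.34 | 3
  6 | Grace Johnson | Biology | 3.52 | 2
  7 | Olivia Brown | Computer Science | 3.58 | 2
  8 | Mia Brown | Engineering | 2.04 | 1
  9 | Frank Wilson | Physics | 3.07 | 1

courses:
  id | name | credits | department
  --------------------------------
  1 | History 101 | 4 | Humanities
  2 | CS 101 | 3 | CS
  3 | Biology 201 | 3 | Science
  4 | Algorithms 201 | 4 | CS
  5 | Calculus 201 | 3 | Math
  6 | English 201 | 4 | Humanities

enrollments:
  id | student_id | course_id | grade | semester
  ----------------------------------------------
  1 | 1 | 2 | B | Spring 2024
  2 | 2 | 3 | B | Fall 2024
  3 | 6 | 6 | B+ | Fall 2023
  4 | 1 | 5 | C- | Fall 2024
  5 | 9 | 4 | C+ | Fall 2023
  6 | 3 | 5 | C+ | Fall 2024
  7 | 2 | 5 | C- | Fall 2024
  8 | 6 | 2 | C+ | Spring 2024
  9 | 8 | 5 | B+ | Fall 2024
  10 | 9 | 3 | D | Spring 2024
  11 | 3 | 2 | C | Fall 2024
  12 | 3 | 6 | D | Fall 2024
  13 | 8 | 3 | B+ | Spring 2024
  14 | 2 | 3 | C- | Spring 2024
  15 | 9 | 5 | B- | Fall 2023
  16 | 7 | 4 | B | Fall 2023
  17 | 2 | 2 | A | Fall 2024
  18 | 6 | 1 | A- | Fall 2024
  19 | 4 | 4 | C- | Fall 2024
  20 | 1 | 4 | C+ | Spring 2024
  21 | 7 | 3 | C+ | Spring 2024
SELECT name, year FROM students ORDER BY year ASC LIMIT 2

Execution result:
name | year
Carol Davis | 1
Mia Brown | 1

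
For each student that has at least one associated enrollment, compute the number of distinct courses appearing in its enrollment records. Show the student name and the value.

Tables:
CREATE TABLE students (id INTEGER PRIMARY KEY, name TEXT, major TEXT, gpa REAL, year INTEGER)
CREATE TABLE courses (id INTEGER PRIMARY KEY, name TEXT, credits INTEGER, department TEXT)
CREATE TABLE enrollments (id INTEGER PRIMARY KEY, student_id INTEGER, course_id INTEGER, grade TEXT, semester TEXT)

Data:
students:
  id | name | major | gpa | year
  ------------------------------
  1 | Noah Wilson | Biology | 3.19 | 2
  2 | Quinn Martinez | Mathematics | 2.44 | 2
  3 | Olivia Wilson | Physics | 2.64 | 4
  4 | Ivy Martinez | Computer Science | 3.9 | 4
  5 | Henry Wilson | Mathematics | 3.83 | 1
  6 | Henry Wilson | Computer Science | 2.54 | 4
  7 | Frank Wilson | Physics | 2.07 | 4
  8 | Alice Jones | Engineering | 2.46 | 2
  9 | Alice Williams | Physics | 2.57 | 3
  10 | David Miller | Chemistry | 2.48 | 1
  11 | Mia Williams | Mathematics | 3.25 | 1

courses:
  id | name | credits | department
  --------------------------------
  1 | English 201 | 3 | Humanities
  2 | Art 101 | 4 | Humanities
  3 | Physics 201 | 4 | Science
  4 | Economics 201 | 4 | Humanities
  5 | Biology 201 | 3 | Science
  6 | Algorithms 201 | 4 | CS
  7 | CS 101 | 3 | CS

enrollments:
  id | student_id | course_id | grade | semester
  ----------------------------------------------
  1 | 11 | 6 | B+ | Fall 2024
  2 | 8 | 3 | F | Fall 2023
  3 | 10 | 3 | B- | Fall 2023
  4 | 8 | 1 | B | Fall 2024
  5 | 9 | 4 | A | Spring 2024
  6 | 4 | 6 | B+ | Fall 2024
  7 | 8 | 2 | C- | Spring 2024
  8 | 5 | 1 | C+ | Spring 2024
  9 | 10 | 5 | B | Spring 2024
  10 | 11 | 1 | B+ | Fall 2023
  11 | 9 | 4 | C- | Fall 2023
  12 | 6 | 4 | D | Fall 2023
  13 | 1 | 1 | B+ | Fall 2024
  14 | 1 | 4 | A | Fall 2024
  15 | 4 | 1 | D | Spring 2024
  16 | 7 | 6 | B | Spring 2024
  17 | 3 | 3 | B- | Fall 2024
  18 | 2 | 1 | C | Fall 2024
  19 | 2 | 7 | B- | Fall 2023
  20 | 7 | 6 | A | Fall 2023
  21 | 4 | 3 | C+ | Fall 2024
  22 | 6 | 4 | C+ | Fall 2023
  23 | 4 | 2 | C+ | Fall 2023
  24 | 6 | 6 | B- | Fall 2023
SELECT p.name, COUNT(DISTINCT c.course_id) AS distinct_course_count FROM enrollments c JOIN students p ON c.student_id = p.id GROUP BY p.id, p.name

Execution result:
name | distinct_course_count
Noah Wilson | 2
Quinn Martinez | 2
Olivia Wilson | 1
Ivy Martinez | 4
Henry Wilson | 1
Henry Wilson | 2
Frank Wilson | 1
Alice Jones | 3
Alice Williams | 1
David Miller | 2
Mia Williams | 2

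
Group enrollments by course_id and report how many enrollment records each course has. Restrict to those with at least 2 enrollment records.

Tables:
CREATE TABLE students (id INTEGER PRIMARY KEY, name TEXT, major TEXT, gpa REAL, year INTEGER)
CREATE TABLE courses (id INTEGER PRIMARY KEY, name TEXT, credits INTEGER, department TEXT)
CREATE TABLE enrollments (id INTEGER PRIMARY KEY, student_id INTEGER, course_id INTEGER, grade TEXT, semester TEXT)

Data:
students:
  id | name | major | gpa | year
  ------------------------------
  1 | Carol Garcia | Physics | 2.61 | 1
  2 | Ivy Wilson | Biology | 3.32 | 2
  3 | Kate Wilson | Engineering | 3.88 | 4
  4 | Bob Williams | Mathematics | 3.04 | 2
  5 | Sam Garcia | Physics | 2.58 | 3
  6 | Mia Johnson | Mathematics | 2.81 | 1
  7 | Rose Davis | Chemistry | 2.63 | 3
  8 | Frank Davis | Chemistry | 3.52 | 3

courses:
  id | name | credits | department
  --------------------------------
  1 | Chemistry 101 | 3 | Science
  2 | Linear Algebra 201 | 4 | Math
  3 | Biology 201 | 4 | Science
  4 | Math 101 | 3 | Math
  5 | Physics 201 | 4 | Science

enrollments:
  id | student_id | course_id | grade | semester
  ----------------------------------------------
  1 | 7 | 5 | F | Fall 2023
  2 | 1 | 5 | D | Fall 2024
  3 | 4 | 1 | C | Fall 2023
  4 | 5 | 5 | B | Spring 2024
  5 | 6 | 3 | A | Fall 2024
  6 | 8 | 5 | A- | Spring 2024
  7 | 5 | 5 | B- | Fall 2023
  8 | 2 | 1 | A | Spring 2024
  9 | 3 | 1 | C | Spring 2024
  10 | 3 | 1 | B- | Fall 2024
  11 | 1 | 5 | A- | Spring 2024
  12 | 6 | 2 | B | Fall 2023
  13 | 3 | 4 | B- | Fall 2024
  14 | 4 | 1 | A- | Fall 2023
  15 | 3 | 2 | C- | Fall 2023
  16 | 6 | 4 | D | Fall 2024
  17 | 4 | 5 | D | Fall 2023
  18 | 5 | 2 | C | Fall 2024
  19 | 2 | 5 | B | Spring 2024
SELECT course_id, COUNT(*) AS enrollment_count FROM enrollments GROUP BY course_id HAVING COUNT(*) >= 2

Execution result:
course_id | enrollment_count
1 | 5
2 | 3
4 | 2
5 | 8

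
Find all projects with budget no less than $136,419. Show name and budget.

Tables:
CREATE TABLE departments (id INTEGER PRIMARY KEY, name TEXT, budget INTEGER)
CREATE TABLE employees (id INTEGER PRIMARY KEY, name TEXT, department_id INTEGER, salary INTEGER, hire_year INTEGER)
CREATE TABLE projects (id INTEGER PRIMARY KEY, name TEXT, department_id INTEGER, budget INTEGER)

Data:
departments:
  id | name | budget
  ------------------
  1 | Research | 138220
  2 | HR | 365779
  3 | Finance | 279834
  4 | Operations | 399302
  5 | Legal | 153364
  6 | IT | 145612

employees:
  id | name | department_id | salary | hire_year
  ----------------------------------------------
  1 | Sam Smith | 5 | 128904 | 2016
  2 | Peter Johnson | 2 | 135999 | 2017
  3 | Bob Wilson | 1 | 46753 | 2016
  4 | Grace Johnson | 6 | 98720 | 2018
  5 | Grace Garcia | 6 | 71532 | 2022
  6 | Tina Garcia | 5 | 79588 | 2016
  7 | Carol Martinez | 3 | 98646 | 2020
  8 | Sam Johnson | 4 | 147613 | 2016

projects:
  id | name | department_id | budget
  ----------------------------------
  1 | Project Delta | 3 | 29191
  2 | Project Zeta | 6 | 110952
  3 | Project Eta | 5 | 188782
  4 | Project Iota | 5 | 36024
SELECT name, budget FROM projects WHERE budget >= 136419

Execution result:
name | budget
Project Eta | 188782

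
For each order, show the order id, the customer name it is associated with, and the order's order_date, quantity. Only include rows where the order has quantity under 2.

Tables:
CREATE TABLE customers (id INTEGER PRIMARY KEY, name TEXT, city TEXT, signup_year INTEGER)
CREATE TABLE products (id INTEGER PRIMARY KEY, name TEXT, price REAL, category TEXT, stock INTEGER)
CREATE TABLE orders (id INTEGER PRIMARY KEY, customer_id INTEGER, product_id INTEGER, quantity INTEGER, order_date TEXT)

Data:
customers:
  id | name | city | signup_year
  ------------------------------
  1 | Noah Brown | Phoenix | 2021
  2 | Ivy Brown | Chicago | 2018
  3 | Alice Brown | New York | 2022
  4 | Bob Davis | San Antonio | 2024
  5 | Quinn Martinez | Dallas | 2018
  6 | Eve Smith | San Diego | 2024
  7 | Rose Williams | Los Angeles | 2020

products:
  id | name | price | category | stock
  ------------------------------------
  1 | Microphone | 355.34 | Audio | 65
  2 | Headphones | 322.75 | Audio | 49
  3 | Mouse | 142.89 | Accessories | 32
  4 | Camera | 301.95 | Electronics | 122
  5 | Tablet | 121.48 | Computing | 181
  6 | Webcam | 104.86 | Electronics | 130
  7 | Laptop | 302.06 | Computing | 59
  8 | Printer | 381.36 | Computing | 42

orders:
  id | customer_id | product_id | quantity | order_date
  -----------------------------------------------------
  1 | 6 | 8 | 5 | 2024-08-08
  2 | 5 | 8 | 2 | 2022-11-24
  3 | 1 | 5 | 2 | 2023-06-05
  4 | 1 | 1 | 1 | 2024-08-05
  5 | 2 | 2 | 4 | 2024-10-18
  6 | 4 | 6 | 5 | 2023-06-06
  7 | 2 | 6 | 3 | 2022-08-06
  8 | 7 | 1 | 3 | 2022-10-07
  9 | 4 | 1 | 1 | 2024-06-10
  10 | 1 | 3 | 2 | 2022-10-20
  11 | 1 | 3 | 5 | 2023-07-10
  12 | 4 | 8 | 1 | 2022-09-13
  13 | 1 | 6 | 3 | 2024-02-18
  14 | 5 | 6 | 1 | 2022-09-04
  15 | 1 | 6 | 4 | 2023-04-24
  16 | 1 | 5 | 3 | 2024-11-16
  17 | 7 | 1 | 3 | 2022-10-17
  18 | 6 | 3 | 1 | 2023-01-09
SELECT c.id, p.name AS customer, c.order_date, c.quantity FROM orders c JOIN customers p ON c.customer_id = p.id WHERE c.quantity < 2

Execution result:
id | customer | order_date | quantity
4 | Noah Brown | 2024-08-05 | 1
9 | Bob Davis | 2024-06-10 | 1
12 | Bob Davis | 2022-09-13 | 1
14 | Quinn Martinez | 2022-09-04 | 1
18 | Eve Smith | 2023-01-09 | 1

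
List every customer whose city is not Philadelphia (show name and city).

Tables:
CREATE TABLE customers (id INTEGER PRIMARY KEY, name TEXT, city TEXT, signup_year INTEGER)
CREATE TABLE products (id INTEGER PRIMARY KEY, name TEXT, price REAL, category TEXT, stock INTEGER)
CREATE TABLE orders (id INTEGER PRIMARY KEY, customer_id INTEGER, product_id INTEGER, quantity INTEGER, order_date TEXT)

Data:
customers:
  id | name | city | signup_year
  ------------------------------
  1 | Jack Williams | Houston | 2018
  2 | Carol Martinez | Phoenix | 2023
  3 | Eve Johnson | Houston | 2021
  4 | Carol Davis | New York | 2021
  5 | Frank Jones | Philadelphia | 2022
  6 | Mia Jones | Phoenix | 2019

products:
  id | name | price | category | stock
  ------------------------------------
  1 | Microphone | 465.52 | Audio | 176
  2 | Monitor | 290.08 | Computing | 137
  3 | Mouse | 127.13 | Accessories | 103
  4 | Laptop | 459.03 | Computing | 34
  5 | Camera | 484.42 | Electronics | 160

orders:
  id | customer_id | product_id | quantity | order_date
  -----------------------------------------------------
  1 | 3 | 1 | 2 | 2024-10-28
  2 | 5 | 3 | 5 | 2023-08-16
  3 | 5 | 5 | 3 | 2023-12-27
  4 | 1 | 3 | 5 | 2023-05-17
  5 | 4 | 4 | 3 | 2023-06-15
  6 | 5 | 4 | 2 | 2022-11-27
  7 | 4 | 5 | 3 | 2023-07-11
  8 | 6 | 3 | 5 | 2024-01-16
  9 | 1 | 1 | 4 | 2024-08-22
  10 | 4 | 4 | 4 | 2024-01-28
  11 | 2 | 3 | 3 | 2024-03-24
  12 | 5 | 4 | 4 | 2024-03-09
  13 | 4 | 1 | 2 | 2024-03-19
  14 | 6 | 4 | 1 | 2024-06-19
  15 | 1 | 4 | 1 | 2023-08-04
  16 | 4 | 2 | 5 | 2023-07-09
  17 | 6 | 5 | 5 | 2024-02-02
SELECT name, city FROM customers WHERE city <> 'Philadelphia'

Execution result:
name | city
Jack Williams | Houston
Carol Martinez | Phoenix
Eve Johnson | Houston
Carol Davis | New York
Mia Jones | Phoenix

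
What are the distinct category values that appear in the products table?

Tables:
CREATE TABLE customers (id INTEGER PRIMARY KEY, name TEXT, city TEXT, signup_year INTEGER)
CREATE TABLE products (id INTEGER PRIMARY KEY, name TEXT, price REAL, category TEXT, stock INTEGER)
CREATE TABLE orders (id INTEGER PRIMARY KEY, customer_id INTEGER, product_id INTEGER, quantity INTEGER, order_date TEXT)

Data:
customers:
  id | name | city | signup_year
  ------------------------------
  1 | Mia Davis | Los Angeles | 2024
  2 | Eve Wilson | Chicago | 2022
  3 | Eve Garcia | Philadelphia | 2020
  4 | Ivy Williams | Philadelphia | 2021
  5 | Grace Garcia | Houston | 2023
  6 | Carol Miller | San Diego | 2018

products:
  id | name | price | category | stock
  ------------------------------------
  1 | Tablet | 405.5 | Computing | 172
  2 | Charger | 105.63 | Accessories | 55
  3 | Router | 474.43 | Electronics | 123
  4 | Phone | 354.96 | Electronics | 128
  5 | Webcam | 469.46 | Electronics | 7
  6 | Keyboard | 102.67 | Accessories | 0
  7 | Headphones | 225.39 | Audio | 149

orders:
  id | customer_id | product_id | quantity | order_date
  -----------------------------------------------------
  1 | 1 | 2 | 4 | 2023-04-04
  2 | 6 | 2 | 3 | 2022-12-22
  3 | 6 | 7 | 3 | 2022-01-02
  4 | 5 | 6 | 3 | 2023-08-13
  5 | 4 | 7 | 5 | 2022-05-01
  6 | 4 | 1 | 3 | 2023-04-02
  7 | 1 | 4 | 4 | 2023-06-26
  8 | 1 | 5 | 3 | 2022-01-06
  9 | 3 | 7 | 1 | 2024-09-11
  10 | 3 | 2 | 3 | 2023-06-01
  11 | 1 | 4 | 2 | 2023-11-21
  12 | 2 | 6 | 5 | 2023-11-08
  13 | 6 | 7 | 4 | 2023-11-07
SELECT DISTINCT category FROM products

Execution result:
category
Computing
Accessories
Electronics
Audio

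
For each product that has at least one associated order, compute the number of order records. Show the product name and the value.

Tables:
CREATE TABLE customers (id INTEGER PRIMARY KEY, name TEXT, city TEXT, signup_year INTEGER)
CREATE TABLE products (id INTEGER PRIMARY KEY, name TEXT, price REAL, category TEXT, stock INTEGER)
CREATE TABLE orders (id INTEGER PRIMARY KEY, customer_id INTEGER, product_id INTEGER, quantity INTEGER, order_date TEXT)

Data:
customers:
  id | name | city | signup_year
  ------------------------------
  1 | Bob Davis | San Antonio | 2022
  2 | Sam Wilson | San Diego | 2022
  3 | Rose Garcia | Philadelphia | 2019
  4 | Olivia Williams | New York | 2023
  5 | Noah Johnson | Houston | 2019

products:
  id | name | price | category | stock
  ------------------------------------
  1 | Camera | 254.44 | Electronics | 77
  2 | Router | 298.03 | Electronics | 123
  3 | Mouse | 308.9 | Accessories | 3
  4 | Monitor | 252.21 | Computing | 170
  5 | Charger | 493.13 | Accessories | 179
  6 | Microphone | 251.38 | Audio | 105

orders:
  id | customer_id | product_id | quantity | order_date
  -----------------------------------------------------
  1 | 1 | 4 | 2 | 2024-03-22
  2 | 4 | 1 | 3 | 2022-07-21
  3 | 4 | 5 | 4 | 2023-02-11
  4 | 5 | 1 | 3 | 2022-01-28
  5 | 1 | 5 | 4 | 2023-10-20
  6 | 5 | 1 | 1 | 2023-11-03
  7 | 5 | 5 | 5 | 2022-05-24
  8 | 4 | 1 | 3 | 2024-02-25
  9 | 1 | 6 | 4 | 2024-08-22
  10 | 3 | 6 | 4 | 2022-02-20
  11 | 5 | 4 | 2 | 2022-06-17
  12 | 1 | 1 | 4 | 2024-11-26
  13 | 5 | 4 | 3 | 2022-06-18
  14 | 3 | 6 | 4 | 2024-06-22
SELECT p.name, COUNT(*) AS n FROM orders c JOIN products p ON c.product_id = p.id GROUP BY p.id, p.name

Execution result:
name | n
Camera | 5
Monitor | 3
Charger | 3
Microphone | 3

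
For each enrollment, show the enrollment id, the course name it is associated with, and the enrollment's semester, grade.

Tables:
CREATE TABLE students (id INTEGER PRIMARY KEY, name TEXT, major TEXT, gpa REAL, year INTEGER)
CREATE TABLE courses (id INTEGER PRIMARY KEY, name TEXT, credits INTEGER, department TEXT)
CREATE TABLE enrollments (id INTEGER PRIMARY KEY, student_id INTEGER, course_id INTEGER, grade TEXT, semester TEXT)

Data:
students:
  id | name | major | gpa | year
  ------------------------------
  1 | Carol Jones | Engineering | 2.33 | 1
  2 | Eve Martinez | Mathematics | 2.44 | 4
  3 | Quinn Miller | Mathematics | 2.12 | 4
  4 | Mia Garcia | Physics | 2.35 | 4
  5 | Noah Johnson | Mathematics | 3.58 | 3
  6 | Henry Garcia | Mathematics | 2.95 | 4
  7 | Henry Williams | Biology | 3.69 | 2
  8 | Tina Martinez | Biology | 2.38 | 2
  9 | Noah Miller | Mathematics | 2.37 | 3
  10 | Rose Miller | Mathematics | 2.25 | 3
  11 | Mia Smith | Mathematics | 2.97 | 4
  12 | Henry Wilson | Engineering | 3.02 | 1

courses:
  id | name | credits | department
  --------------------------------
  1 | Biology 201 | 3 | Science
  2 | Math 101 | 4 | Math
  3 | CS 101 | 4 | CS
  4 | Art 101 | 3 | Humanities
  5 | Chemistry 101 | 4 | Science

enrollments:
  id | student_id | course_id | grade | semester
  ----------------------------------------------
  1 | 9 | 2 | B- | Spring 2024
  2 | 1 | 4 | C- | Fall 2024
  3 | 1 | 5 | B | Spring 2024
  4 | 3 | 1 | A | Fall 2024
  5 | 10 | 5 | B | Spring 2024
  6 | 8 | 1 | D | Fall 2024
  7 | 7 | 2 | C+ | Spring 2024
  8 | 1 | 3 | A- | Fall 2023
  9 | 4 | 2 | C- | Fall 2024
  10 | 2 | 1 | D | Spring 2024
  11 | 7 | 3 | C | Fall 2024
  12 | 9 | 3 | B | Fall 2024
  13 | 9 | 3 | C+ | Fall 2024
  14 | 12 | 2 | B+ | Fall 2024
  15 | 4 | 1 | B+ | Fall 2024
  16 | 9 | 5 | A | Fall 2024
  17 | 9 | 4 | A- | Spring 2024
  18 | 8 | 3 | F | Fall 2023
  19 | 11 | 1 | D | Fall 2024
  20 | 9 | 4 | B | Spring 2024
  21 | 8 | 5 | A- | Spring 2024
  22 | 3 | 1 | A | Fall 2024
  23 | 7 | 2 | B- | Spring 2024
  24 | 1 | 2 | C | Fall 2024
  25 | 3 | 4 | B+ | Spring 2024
SELECT c.id, p.name AS course, c.semester, c.grade FROM enrollments c JOIN courses p ON c.course_id = p.id

Execution result:
id | course | semester | grade
1 | Math 101 | Spring 2024 | B-
2 | Art 101 | Fall 2024 | C-
3 | Chemistry 101 | Spring 2024 | B
4 | Biology 201 | Fall 2024 | A
5 | Chemistry 101 | Spring 2024 | B
6 | Biology 201 | Fall 2024 | D
7 | Math 101 | Spring 2024 | C+
8 | CS 101 | Fall 2023 | A-
9 | Math 101 | Fall 2024 | C-
10 | Biology 201 | Spring 2024 | D
11 | CS 101 | Fall 2024 | C
12 | CS 101 | Fall 2024 | B
13 | CS 101 | Fall 2024 | C+
14 | Math 101 | Fall 2024 | B+
15 | Biology 201 | Fall 2024 | B+
16 | Chemistry 101 | Fall 2024 | A
17 | Art 101 | Spring 2024 | A-
18 | CS 101 | Fall 2023 | F
19 | Biology 201 | Fall 2024 | D
20 | Art 101 | Spring 2024 | B
21 | Chemistry 101 | Spring 2024 | A-
22 | Biology 201 | Fall 2024 | A
23 | Math 101 | Spring 2024 | B-
24 | Math 101 | Fall 2024 | C
25 | Art 101 | Spring 2024 | B+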